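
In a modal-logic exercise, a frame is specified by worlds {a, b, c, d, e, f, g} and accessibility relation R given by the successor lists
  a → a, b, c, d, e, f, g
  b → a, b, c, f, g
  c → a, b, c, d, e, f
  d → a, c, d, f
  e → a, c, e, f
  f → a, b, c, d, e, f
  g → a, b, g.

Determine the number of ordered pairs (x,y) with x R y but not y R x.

0

R is symmetric; there are no such tuples.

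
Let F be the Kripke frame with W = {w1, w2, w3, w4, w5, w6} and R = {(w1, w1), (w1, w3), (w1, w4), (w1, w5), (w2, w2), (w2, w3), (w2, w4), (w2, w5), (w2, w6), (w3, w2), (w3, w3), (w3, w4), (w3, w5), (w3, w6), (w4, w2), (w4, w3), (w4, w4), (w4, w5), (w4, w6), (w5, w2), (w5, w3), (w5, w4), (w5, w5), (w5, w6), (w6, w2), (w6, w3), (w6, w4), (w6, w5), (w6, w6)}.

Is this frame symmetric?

No

Symmetric: no — w1 R w3 but not w3 R w1.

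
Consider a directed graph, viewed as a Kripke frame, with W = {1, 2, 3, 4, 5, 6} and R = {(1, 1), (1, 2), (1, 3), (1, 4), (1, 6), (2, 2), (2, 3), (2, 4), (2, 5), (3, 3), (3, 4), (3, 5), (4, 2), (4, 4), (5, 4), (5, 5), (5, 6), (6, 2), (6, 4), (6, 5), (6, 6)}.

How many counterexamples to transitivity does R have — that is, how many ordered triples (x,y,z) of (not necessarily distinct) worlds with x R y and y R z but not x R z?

Enumerating: (1,2,5), (1,3,5), (1,6,5), (2,5,6), (3,4,2), (3,5,6), (4,2,3), (4,2,5), (5,4,2), (5,6,2), (6,2,3).

11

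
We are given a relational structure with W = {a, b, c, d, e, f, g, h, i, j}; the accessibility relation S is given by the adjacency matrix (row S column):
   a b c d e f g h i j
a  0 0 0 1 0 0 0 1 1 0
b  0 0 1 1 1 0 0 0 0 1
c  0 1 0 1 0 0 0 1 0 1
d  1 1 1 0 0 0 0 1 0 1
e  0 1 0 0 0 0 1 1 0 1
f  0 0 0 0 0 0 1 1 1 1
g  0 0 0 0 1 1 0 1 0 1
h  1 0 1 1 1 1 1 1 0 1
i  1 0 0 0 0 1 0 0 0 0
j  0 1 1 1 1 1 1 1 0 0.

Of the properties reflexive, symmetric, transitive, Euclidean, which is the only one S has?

symmetric

Reflexive: no — a is not related to itself.
Symmetric: yes — every pair in S has its reverse in S.
Transitive: no — a S d and d S b, but not a S b.
Euclidean: no — a S d and a S i, but not d S i.
Only symmetric holds.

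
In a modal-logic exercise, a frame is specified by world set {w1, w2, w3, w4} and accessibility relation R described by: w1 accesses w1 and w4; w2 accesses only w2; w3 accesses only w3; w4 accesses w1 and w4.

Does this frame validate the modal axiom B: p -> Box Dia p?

Yes

By correspondence theory, B is valid on a frame iff R is symmetric.
Symmetric: yes — every pair in R has its reverse in R.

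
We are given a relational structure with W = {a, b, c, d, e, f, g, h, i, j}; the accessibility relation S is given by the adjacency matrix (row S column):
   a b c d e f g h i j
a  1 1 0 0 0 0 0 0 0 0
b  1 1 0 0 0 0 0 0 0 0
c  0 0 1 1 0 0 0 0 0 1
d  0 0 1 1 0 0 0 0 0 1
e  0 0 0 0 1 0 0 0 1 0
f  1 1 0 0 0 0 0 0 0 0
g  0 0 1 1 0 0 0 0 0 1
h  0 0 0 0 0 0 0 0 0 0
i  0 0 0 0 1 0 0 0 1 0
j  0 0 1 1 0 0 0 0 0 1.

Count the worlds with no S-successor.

1

Enumerating: h.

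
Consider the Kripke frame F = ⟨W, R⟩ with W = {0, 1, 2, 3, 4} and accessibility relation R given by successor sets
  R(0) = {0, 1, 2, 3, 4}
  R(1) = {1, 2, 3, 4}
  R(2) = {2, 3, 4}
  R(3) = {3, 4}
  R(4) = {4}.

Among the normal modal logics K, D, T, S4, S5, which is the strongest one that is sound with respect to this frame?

S4

Serial (axiom D): yes — every world has a successor (e.g. 0 R 0).
Reflexive (axiom T): yes — every world is R-related to itself.
Transitive (axiom 4): yes — every two-step R-path is closed by a direct edge.
Euclidean (axiom 5): no — 0 R 2 and 0 R 1, but not 2 R 1.
So F validates K, D, T, S4; S5 would additionally require R to be Euclidean. The strongest is S4.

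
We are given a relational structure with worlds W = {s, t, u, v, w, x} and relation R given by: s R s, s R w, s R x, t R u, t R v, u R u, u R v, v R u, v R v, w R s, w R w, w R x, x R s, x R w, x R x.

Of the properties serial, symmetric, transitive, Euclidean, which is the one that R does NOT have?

Serial: yes — every world has a successor (e.g. s R s).
Symmetric: no — t R u but not u R t.
Transitive: yes — every two-step R-path is closed by a direct edge.
Euclidean: yes — any two successors of a common world are R-related.
Only symmetric fails.

symmetric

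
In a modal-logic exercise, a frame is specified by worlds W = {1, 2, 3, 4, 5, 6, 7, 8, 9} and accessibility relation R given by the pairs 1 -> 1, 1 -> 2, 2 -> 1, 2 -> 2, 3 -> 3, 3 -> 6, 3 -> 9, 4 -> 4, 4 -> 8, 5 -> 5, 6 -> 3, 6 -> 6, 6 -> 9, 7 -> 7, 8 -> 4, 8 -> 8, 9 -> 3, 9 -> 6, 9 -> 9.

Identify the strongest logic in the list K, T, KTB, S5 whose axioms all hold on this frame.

Reflexive (axiom T): yes — every world is R-related to itself.
Symmetric (axiom B): yes — every pair in R has its reverse in R.
Euclidean (axiom 5): yes — any two successors of a common world are R-related.
So F validates K, T, KTB, S5. The strongest is S5.

S5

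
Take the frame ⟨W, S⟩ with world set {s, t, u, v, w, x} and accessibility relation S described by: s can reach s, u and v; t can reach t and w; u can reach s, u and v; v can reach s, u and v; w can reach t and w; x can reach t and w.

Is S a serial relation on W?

Yes

Serial: yes — every world has a successor (e.g. s S s).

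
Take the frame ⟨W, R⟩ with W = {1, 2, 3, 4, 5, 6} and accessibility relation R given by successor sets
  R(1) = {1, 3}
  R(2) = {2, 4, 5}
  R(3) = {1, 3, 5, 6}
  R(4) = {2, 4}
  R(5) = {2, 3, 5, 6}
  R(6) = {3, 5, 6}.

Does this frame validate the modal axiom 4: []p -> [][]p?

No

The schema 4 characterises exactly the transitive frames.
Transitive: no — 1 R 3 and 3 R 5, but not 1 R 5.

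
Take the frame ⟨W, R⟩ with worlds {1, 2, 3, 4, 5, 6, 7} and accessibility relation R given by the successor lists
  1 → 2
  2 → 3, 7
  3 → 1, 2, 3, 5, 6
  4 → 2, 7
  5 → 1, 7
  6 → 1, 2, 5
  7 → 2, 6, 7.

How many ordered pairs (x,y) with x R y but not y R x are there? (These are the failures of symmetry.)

12

Enumerating: (1,2), (3,1), (3,5), (3,6), (4,2), (4,7), (5,1), (5,7), (6,1), (6,2), (6,5), (7,6).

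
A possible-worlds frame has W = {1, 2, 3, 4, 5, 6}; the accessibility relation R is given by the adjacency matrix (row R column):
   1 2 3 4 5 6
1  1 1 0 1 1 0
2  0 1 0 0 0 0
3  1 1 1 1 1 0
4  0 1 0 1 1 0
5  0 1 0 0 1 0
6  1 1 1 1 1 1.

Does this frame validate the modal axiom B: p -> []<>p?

The schema B characterises exactly the symmetric frames.
Symmetric: no — 1 R 2 but not 2 R 1.

No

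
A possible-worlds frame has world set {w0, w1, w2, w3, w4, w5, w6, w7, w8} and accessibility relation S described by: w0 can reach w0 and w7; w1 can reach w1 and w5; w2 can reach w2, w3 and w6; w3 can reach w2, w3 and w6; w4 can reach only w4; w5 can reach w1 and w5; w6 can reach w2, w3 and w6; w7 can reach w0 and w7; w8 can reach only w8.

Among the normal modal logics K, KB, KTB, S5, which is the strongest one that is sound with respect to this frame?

Symmetric (axiom B): yes — every pair in S has its reverse in S.
Reflexive (axiom T): yes — every world is S-related to itself.
Euclidean (axiom 5): yes — any two successors of a common world are S-related.
So F validates K, KB, KTB, S5. The strongest is S5.

S5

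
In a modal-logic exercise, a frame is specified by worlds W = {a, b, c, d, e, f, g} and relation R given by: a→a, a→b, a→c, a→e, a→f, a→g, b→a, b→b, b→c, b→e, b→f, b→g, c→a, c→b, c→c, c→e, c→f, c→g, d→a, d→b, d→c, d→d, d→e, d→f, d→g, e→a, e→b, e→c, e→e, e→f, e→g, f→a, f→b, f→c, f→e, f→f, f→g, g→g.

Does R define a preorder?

Reflexive: yes — every world is R-related to itself.
Transitive: yes — every two-step R-path is closed by a direct edge.
So R is a preorder.

Yes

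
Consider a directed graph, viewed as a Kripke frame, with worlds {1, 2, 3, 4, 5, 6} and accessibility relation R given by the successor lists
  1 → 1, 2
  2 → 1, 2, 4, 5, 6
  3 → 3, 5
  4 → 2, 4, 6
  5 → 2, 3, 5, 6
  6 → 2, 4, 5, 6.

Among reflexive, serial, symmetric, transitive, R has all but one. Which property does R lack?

Reflexive: yes — every world is R-related to itself.
Serial: yes — every world has a successor (e.g. 1 R 1).
Symmetric: yes — every pair in R has its reverse in R.
Transitive: no — 1 R 2 and 2 R 4, but not 1 R 4.
Only transitive fails.

transitive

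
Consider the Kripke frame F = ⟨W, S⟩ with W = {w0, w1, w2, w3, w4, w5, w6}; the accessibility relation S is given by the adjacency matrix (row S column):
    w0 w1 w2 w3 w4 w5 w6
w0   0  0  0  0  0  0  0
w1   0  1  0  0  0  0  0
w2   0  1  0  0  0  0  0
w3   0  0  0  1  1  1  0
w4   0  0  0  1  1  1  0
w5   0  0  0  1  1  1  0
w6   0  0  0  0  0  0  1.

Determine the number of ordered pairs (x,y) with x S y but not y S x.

1

Enumerating: (w2,w1).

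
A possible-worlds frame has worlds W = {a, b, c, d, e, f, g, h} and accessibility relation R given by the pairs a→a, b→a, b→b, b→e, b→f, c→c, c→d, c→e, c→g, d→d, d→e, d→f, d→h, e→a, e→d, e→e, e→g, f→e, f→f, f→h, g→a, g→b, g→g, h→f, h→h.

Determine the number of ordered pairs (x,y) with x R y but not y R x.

13

Enumerating: (b,a), (b,e), (b,f), (c,d), (c,e), (c,g), (d,f), (d,h), (e,a), (e,g), (f,e), (g,a), (g,b).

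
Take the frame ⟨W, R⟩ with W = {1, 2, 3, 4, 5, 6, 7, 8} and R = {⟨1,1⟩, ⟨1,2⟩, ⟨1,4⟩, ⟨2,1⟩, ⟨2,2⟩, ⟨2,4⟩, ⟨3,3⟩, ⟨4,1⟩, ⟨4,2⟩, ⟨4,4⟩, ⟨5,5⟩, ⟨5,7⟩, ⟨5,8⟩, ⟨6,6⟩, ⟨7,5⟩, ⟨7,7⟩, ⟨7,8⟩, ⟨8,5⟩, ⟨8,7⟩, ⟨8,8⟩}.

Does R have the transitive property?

Yes

Transitive: yes — every two-step R-path is closed by a direct edge.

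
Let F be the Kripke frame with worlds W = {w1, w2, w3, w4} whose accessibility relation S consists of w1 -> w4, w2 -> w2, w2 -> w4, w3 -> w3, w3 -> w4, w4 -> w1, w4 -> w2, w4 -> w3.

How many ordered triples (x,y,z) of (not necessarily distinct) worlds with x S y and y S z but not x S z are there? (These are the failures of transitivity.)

Enumerating: (w1,w4,w1), (w1,w4,w2), (w1,w4,w3), (w2,w4,w1), (w2,w4,w3), (w3,w4,w1), (w3,w4,w2), (w4,w1,w4), (w4,w2,w4), (w4,w3,w4).

10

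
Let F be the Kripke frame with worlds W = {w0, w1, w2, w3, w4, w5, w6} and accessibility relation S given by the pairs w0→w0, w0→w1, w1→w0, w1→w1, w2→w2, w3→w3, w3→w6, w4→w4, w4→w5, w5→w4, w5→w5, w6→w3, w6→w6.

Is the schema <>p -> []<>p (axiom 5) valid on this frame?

Yes

By correspondence theory, 5 is valid on a frame iff S is Euclidean.
Euclidean: yes — any two successors of a common world are S-related.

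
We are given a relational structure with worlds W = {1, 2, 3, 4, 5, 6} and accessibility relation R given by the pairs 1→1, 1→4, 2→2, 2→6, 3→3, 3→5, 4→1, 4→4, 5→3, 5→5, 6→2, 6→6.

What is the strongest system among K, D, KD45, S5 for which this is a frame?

Serial (axiom D): yes — every world has a successor (e.g. 1 R 1).
Euclidean (axiom 5): yes — any two successors of a common world are R-related.
Transitive (axiom 4): yes — every two-step R-path is closed by a direct edge.
Reflexive (axiom T): yes — every world is R-related to itself.
So F validates K, D, KD45, S5. The strongest is S5.

S5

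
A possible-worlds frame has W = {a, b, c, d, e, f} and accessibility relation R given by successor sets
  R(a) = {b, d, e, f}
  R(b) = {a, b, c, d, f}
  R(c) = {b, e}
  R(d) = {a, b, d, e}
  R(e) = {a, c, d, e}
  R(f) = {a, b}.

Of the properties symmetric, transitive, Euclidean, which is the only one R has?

Symmetric: yes — every pair in R has its reverse in R.
Transitive: no — a R b and b R c, but not a R c.
Euclidean: no — a R b and a R e, but not b R e.
Only symmetric holds.

symmetric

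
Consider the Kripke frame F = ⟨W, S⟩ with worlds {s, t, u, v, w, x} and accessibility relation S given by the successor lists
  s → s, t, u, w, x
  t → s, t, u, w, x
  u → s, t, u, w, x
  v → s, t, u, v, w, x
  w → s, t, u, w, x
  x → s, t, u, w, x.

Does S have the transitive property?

Yes

Transitive: yes — every two-step S-path is closed by a direct edge.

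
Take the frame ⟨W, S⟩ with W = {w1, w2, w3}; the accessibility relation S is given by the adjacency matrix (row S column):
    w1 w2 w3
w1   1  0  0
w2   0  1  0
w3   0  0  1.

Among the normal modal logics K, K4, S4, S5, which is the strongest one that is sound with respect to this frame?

Transitive (axiom 4): yes — every two-step S-path is closed by a direct edge.
Reflexive (axiom T): yes — every world is S-related to itself.
Euclidean (axiom 5): yes — any two successors of a common world are S-related.
So F validates K, K4, S4, S5. The strongest is S5.

S5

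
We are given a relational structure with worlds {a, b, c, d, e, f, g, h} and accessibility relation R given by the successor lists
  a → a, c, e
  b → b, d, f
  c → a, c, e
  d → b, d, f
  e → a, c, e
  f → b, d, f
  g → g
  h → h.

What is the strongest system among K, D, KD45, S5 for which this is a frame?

S5

Serial (axiom D): yes — every world has a successor (e.g. a R a).
Euclidean (axiom 5): yes — any two successors of a common world are R-related.
Transitive (axiom 4): yes — every two-step R-path is closed by a direct edge.
Reflexive (axiom T): yes — every world is R-related to itself.
So F validates K, D, KD45, S5. The strongest is S5.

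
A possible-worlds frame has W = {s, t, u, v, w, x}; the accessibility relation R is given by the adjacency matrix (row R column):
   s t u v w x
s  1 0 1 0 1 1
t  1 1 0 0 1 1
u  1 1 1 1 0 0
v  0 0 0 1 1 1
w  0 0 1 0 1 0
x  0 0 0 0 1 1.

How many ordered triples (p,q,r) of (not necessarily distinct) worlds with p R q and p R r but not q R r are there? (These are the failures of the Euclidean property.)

24

Enumerating: (s,u,w), (s,u,x), (s,w,s), (s,w,x), (s,x,s), (s,x,u), (t,s,t), (t,w,s), (t,w,t), (t,w,x), (t,x,s), (t,x,t), … and 12 more.
Total: 24.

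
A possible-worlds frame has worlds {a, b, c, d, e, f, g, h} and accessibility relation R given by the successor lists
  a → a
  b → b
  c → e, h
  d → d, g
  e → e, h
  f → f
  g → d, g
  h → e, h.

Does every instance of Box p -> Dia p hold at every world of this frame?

Yes

The schema D characterises exactly the serial frames.
Serial: yes — every world has a successor (e.g. a R a).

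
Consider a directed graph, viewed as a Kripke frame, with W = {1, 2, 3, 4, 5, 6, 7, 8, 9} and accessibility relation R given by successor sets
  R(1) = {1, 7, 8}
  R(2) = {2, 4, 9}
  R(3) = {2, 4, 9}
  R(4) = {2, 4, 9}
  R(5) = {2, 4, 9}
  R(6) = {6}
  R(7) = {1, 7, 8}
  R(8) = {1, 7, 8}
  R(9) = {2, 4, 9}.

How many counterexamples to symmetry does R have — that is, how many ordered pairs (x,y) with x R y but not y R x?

6

Enumerating: (3,2), (3,4), (3,9), (5,2), (5,4), (5,9).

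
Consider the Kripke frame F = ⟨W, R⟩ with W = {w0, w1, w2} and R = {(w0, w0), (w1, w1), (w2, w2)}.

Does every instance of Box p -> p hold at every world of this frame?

Yes

The schema T characterises exactly the reflexive frames.
Reflexive: yes — every world is R-related to itself.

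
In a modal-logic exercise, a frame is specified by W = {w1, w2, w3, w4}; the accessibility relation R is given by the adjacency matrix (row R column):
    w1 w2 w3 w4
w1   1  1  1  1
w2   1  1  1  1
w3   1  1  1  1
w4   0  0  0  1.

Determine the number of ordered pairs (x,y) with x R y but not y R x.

Enumerating: (w1,w4), (w2,w4), (w3,w4).

3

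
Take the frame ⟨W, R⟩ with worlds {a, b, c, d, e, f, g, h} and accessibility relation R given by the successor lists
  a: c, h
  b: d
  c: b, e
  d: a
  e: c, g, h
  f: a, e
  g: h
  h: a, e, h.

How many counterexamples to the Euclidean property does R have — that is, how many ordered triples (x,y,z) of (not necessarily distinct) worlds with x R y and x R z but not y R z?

24

Enumerating: (a,c,c), (a,c,h), (a,h,c), (b,d,d), (c,b,b), (c,b,e), (c,e,b), (c,e,e), (d,a,a), (e,c,c), (e,c,g), (e,c,h), … and 12 more.
Total: 24.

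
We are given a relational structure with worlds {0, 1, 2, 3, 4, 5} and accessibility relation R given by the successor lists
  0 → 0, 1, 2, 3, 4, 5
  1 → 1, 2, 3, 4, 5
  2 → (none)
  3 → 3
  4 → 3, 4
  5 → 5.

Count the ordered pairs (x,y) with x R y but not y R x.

Enumerating: (0,1), (0,2), (0,3), (0,4), (0,5), (1,2), (1,3), (1,4), (1,5), (4,3).

10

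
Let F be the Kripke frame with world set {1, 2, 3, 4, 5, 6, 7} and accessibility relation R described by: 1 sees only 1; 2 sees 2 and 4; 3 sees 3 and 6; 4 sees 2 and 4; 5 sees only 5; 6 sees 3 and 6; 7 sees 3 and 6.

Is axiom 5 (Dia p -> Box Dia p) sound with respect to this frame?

The schema 5 characterises exactly the Euclidean frames.
Euclidean: yes — any two successors of a common world are R-related.

Yes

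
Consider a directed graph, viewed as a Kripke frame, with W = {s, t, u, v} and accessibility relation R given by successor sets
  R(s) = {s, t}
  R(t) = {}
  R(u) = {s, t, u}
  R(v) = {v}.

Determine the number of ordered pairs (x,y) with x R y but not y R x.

3

Enumerating: (s,t), (u,s), (u,t).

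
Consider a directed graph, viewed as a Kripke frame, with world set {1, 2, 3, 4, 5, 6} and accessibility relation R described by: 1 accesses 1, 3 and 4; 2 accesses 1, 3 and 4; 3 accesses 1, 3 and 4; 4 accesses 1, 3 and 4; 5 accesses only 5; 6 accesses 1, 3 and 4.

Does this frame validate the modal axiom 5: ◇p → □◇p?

Axiom 5 corresponds to the accessibility relation being Euclidean.
Euclidean: yes — any two successors of a common world are R-related.

Yes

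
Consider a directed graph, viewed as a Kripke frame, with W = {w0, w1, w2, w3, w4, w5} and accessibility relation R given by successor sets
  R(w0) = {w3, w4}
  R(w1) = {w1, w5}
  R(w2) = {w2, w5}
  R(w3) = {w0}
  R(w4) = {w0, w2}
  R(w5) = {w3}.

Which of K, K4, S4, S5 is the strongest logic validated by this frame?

K

Transitive (axiom 4): no — w0 R w4 and w4 R w2, but not w0 R w2.
Reflexive (axiom T): no — w0 is not related to itself.
Euclidean (axiom 5): no — w0 R w3 and w0 R w4, but not w3 R w4.
So F validates K; K4 would additionally require R to be transitive. The strongest is K.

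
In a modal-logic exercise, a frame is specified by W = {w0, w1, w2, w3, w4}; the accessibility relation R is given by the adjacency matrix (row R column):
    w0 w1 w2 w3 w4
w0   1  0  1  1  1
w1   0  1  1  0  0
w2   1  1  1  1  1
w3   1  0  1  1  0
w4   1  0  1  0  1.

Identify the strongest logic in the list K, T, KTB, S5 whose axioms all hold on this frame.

KTB

Reflexive (axiom T): yes — every world is R-related to itself.
Symmetric (axiom B): yes — every pair in R has its reverse in R.
Euclidean (axiom 5): no — w0 R w3 and w0 R w4, but not w3 R w4.
So F validates K, T, KTB; S5 would additionally require R to be Euclidean. The strongest is KTB.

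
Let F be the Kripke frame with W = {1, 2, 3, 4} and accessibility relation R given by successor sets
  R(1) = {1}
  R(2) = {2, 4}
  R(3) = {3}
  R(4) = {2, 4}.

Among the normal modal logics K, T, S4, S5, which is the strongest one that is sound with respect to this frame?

Reflexive (axiom T): yes — every world is R-related to itself.
Transitive (axiom 4): yes — every two-step R-path is closed by a direct edge.
Euclidean (axiom 5): yes — any two successors of a common world are R-related.
So F validates K, T, S4, S5. The strongest is S5.

S5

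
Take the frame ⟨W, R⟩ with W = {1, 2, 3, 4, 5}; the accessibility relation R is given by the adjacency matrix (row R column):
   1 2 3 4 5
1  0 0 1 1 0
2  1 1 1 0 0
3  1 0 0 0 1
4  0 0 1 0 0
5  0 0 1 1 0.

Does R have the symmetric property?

Symmetric: no — 1 R 4 but not 4 R 1.

No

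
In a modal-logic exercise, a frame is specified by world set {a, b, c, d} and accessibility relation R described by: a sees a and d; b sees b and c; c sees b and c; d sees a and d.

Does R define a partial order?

No

Reflexive: yes — every world is R-related to itself.
Transitive: yes — every two-step R-path is closed by a direct edge.
Antisymmetric: no — a R d and d R a with a ≠ d.
So R is not a partial order.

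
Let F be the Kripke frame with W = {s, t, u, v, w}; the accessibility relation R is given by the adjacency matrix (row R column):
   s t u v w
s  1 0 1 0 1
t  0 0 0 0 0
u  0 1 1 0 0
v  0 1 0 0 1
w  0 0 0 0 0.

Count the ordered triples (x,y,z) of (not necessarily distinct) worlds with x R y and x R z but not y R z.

11

Enumerating: (s,u,s), (s,u,w), (s,w,s), (s,w,u), (s,w,w), (u,t,t), (u,t,u), (v,t,t), (v,t,w), (v,w,t), (v,w,w).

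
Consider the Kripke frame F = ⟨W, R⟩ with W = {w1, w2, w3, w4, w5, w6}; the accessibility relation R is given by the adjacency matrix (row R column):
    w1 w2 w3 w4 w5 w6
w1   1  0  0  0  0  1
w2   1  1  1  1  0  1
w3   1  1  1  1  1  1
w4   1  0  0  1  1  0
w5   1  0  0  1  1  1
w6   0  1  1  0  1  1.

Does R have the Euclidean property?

No

Euclidean: no — w2 R w1 and w2 R w3, but not w1 R w3.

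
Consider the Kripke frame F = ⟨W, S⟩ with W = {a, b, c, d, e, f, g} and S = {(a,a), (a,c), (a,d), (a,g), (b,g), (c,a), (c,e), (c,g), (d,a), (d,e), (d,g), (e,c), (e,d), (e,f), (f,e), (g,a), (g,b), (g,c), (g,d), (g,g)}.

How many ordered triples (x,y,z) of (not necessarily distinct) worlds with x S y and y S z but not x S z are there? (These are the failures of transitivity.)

35

Enumerating: (a,c,e), (a,d,e), (a,g,b), (b,g,a), (b,g,b), (b,g,c), (b,g,d), (c,a,c), (c,a,d), (c,e,c), (c,e,d), (c,e,f), … and 23 more.
Total: 35.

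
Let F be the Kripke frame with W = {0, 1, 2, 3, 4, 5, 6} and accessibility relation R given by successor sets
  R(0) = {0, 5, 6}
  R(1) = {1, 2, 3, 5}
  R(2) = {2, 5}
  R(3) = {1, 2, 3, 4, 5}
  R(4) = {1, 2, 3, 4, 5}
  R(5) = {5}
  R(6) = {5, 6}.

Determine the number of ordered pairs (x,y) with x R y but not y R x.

11

Enumerating: (0,5), (0,6), (1,2), (1,5), (2,5), (3,2), (3,5), (4,1), (4,2), (4,5), (6,5).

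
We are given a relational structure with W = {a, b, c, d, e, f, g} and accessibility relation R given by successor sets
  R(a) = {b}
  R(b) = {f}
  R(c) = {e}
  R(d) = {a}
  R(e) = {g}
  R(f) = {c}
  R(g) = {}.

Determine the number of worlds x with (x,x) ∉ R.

7

Enumerating: a, b, c, d, e, f, g.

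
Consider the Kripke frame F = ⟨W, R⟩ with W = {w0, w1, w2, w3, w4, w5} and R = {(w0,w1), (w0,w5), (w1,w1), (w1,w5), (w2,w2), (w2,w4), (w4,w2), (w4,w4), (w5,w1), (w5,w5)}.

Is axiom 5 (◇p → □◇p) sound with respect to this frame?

Axiom 5 corresponds to the accessibility relation being Euclidean.
Euclidean: yes — any two successors of a common world are R-related.

Yes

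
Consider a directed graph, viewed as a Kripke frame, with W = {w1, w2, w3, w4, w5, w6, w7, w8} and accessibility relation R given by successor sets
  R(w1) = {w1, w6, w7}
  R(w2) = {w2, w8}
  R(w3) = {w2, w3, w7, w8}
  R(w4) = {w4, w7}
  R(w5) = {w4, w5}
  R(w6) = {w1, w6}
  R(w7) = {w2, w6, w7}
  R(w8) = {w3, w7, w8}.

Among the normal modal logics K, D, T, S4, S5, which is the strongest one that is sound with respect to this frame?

Serial (axiom D): yes — every world has a successor (e.g. w1 R w1).
Reflexive (axiom T): yes — every world is R-related to itself.
Transitive (axiom 4): no — w1 R w7 and w7 R w2, but not w1 R w2.
Euclidean (axiom 5): no — w1 R w6 and w1 R w7, but not w6 R w7.
So F validates K, D, T; S4 would additionally require R to be transitive. The strongest is T.

T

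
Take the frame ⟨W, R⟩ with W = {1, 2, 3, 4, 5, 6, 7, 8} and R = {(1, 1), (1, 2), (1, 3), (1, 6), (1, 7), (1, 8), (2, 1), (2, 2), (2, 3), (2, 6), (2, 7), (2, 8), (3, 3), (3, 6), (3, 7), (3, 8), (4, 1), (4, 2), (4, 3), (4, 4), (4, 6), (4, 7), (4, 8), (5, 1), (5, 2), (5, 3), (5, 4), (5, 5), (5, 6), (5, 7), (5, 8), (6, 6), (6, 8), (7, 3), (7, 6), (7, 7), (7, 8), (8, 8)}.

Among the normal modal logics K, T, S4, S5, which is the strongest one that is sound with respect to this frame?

S4

Reflexive (axiom T): yes — every world is R-related to itself.
Transitive (axiom 4): yes — every two-step R-path is closed by a direct edge.
Euclidean (axiom 5): no — 1 R 3 and 1 R 2, but not 3 R 2.
So F validates K, T, S4; S5 would additionally require R to be Euclidean. The strongest is S4.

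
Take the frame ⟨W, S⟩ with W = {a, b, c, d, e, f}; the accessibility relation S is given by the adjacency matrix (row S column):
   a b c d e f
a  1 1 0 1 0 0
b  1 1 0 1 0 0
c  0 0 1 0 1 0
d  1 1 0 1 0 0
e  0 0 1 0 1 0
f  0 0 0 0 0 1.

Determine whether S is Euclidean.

Euclidean: yes — any two successors of a common world are S-related.

Yes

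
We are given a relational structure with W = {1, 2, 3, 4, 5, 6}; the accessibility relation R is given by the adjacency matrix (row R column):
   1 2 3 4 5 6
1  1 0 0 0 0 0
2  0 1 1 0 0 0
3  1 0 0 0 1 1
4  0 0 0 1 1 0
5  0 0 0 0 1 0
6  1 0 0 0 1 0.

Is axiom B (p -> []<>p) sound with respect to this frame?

No

By correspondence theory, B is valid on a frame iff R is symmetric.
Symmetric: no — 2 R 3 but not 3 R 2.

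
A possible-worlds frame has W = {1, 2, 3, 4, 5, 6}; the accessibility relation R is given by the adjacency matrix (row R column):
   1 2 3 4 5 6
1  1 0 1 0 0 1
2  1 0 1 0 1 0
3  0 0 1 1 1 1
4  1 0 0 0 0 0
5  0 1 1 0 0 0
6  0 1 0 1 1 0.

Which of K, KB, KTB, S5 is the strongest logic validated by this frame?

Symmetric (axiom B): no — 1 R 3 but not 3 R 1.
Reflexive (axiom T): no — 2 is not related to itself.
Euclidean (axiom 5): no — 1 R 6 and 1 R 3, but not 6 R 3.
So F validates K; KB would additionally require R to be symmetric. The strongest is K.

K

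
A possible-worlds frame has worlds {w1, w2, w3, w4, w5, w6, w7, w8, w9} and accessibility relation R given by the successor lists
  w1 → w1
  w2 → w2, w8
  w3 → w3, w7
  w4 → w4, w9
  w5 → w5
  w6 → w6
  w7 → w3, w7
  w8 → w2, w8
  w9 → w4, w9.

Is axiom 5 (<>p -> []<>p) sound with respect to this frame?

Yes

The schema 5 characterises exactly the Euclidean frames.
Euclidean: yes — any two successors of a common world are R-related.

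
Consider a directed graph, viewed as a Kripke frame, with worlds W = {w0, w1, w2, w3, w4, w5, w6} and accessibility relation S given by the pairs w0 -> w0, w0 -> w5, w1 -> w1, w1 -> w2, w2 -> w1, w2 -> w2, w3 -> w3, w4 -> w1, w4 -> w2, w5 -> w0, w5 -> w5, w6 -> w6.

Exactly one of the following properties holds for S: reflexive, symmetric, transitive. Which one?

Reflexive: no — w4 is not related to itself.
Symmetric: no — w4 S w1 but not w1 S w4.
Transitive: yes — every two-step S-path is closed by a direct edge.
Only transitive holds.

transitive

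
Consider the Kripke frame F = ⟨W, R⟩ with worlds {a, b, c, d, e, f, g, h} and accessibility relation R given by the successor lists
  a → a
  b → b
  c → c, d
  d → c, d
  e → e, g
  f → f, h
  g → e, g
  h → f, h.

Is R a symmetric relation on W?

Yes

Symmetric: yes — every pair in R has its reverse in R.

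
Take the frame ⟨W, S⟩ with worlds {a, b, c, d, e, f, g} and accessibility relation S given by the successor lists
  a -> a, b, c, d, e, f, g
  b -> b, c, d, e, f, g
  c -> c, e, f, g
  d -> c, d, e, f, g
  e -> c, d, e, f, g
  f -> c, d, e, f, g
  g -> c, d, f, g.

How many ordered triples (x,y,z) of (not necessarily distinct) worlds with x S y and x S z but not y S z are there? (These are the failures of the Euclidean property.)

Enumerating: (a,b,a), (a,c,a), (a,c,b), (a,c,d), (a,d,a), (a,d,b), (a,e,a), (a,e,b), (a,f,a), (a,f,b), (a,g,a), (a,g,b), … and 16 more.
Total: 28.

28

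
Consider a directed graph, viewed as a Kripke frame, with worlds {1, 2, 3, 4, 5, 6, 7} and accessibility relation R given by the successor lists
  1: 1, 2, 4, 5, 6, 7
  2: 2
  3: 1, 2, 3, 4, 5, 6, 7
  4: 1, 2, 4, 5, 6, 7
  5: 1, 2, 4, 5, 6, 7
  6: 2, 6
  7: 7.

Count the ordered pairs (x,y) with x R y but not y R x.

Enumerating: (1,2), (1,6), (1,7), (3,1), (3,2), (3,4), (3,5), (3,6), (3,7), (4,2), (4,6), (4,7), (5,2), (5,6), (5,7), (6,2).

16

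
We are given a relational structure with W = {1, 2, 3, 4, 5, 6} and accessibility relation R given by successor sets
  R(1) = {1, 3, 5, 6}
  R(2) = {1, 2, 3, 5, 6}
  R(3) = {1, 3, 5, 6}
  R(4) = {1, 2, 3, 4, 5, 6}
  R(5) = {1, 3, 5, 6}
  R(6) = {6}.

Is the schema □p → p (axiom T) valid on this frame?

Yes

By correspondence theory, T is valid on a frame iff R is reflexive.
Reflexive: yes — every world is R-related to itself.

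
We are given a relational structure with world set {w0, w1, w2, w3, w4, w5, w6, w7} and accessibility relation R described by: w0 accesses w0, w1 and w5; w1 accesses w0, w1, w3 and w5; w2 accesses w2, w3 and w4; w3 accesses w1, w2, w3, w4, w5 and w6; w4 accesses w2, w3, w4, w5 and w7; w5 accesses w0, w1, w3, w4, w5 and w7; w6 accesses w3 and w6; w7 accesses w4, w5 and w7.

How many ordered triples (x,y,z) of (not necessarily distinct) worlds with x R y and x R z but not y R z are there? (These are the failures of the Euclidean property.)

Enumerating: (w1,w0,w3), (w1,w3,w0), (w3,w1,w2), (w3,w1,w4), (w3,w1,w6), (w3,w2,w1), (w3,w2,w5), (w3,w2,w6), (w3,w4,w1), (w3,w4,w6), (w3,w5,w2), (w3,w5,w6), … and 22 more.
Total: 34.

34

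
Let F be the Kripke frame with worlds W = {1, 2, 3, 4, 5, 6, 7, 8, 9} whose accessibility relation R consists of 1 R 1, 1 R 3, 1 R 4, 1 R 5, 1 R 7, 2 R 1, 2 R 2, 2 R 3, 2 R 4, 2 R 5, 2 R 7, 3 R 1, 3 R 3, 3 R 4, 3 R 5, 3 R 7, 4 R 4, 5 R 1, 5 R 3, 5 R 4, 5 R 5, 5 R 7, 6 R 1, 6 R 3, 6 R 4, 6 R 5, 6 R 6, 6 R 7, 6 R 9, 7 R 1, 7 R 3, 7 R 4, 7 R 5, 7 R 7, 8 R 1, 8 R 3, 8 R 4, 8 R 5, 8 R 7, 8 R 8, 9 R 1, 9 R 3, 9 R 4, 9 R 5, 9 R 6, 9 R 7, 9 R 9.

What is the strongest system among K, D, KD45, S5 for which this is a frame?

D

Serial (axiom D): yes — every world has a successor (e.g. 1 R 1).
Euclidean (axiom 5): no — 1 R 4 and 1 R 3, but not 4 R 3.
Transitive (axiom 4): yes — every two-step R-path is closed by a direct edge.
Reflexive (axiom T): yes — every world is R-related to itself.
So F validates K, D; KD45 would additionally require R to be Euclidean. The strongest is D.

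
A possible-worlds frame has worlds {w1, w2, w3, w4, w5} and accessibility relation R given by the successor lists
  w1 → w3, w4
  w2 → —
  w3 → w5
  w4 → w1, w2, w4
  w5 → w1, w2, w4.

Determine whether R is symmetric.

No

Symmetric: no — w1 R w3 but not w3 R w1.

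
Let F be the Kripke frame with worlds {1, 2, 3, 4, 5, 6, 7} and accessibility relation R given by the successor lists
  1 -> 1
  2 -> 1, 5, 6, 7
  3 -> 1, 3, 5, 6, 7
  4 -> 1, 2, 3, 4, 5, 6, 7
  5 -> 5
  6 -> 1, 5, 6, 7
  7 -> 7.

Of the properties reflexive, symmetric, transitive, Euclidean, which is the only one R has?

Reflexive: no — 2 is not related to itself.
Symmetric: no — 2 R 1 but not 1 R 2.
Transitive: yes — every two-step R-path is closed by a direct edge.
Euclidean: no — 2 R 1 and 2 R 5, but not 1 R 5.
Only transitive holds.

transitive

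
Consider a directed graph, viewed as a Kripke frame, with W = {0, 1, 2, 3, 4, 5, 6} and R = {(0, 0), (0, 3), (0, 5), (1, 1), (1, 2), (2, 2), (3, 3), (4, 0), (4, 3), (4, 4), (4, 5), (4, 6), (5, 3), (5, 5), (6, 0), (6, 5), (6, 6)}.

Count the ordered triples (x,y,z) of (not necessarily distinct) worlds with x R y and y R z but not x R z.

2

Enumerating: (6,0,3), (6,5,3).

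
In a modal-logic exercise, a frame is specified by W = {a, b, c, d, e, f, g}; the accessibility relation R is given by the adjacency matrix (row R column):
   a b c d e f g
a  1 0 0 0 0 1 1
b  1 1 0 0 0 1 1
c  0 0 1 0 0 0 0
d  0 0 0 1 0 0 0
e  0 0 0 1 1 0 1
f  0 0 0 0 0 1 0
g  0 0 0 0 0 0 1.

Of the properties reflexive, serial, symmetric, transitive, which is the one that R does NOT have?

symmetric

Reflexive: yes — every world is R-related to itself.
Serial: yes — every world has a successor (e.g. a R a).
Symmetric: no — a R f but not f R a.
Transitive: yes — every two-step R-path is closed by a direct edge.
Only symmetric fails.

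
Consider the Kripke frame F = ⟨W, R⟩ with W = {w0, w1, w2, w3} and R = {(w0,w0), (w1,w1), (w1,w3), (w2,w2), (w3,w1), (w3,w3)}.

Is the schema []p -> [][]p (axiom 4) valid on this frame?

By correspondence theory, 4 is valid on a frame iff R is transitive.
Transitive: yes — every two-step R-path is closed by a direct edge.

Yes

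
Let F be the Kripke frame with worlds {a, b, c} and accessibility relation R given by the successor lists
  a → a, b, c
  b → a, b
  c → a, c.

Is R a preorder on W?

Reflexive: yes — every world is R-related to itself.
Transitive: no — b R a and a R c, but not b R c.
So R is not a preorder.

No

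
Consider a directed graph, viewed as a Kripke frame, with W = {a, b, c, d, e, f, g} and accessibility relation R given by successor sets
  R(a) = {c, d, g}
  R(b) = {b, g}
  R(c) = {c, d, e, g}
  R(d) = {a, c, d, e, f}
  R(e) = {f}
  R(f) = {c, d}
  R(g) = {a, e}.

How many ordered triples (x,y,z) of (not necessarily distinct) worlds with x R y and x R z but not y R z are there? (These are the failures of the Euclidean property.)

31

Enumerating: (a,d,g), (a,g,c), (a,g,d), (a,g,g), (b,g,b), (b,g,g), (c,d,g), (c,e,c), (c,e,d), (c,e,e), (c,e,g), (c,g,c), … and 19 more.
Total: 31.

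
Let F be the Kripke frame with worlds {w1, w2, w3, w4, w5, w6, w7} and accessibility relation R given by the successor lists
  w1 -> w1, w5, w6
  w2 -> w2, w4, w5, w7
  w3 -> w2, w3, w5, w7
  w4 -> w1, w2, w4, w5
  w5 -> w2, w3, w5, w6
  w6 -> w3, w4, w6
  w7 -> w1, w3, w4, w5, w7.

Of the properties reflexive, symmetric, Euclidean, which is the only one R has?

Reflexive: yes — every world is R-related to itself.
Symmetric: no — w1 R w5 but not w5 R w1.
Euclidean: no — w1 R w6 and w1 R w5, but not w6 R w5.
Only reflexive holds.

reflexive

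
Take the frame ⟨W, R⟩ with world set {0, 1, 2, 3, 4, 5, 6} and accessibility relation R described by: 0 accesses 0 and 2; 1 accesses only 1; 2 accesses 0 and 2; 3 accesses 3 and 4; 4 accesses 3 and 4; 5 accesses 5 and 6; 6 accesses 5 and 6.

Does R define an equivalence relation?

Reflexive: yes — every world is R-related to itself.
Symmetric: yes — every pair in R has its reverse in R.
Transitive: yes — every two-step R-path is closed by a direct edge.
So R is an equivalence relation.

Yes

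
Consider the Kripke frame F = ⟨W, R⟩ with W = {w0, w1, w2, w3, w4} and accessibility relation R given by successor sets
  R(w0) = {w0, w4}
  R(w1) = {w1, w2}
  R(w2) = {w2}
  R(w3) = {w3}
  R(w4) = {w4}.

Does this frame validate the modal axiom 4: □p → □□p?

Yes

Axiom 4 corresponds to the accessibility relation being transitive.
Transitive: yes — every two-step R-path is closed by a direct edge.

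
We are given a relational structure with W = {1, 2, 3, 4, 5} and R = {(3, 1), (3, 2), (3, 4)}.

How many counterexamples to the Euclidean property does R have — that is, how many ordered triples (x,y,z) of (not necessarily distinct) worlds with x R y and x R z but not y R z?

Enumerating: (3,1,1), (3,1,2), (3,1,4), (3,2,1), (3,2,2), (3,2,4), (3,4,1), (3,4,2), (3,4,4).

9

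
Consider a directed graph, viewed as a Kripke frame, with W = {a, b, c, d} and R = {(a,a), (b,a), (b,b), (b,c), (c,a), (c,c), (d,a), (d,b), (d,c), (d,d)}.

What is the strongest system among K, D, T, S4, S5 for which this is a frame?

S4

Serial (axiom D): yes — every world has a successor (e.g. a R a).
Reflexive (axiom T): yes — every world is R-related to itself.
Transitive (axiom 4): yes — every two-step R-path is closed by a direct edge.
Euclidean (axiom 5): no — b R a and b R c, but not a R c.
So F validates K, D, T, S4; S5 would additionally require R to be Euclidean. The strongest is S4.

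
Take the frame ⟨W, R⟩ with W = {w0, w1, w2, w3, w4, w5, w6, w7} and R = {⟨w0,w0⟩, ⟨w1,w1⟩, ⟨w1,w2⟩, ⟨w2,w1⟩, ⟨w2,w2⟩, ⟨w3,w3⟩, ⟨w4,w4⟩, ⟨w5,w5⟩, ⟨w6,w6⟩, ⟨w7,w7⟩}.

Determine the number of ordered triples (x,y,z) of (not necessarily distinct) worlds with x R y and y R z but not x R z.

0

R is transitive; there are no such tuples.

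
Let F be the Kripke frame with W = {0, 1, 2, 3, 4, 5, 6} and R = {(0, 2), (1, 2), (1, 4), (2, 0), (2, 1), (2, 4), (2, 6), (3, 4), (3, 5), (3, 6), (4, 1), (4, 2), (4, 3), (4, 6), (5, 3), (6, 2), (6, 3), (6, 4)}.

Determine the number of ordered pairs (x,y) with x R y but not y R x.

R is symmetric; there are no such tuples.

0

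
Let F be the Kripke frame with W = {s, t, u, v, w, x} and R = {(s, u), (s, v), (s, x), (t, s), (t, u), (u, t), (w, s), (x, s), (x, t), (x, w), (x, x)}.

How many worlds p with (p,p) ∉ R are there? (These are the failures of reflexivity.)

5

Enumerating: s, t, u, v, w.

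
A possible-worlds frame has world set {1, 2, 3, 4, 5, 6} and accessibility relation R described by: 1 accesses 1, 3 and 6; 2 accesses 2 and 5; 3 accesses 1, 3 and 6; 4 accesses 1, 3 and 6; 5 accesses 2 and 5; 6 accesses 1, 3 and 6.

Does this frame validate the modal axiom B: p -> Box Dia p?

No

Axiom B corresponds to the accessibility relation being symmetric.
Symmetric: no — 4 R 1 but not 1 R 4.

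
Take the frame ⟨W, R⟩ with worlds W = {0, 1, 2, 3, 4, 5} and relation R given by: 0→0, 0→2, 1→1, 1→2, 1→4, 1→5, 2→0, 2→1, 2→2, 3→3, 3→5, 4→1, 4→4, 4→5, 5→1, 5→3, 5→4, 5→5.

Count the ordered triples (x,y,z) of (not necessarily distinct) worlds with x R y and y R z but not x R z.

10

Enumerating: (0,2,1), (1,2,0), (1,5,3), (2,1,4), (2,1,5), (3,5,1), (3,5,4), (4,1,2), (4,5,3), (5,1,2).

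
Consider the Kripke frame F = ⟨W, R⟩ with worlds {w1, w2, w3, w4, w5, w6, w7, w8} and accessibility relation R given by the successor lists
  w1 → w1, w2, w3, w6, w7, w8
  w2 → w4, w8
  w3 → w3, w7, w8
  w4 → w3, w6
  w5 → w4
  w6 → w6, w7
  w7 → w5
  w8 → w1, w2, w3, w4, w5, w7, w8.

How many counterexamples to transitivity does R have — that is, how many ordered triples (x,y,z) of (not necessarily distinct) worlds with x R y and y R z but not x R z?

25

Enumerating: (w1,w2,w4), (w1,w7,w5), (w1,w8,w4), (w1,w8,w5), (w2,w4,w3), (w2,w4,w6), (w2,w8,w1), (w2,w8,w2), (w2,w8,w3), (w2,w8,w5), (w2,w8,w7), (w3,w7,w5), … and 13 more.
Total: 25.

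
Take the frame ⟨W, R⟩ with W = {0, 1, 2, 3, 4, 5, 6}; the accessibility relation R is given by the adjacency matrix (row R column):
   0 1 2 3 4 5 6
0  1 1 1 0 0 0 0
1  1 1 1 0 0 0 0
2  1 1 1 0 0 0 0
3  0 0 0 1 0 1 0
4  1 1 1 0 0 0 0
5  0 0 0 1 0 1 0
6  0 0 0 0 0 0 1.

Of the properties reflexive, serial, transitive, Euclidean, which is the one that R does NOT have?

Reflexive: no — 4 is not related to itself.
Serial: yes — every world has a successor (e.g. 0 R 0).
Transitive: yes — every two-step R-path is closed by a direct edge.
Euclidean: yes — any two successors of a common world are R-related.
Only reflexive fails.

reflexive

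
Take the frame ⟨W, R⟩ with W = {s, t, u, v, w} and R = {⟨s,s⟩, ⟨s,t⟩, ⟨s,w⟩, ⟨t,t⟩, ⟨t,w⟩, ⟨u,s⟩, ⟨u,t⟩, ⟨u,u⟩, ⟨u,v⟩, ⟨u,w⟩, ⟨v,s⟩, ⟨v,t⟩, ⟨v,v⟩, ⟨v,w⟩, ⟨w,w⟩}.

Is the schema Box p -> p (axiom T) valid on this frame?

Yes

By correspondence theory, T is valid on a frame iff R is reflexive.
Reflexive: yes — every world is R-related to itself.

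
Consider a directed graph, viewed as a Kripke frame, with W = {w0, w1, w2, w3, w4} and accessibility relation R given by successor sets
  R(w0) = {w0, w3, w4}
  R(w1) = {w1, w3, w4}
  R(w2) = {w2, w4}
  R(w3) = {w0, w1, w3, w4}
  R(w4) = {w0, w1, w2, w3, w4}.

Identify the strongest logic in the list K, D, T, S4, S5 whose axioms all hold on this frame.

Serial (axiom D): yes — every world has a successor (e.g. w0 R w0).
Reflexive (axiom T): yes — every world is R-related to itself.
Transitive (axiom 4): no — w0 R w3 and w3 R w1, but not w0 R w1.
Euclidean (axiom 5): no — w3 R w0 and w3 R w1, but not w0 R w1.
So F validates K, D, T; S4 would additionally require R to be transitive. The strongest is T.

T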